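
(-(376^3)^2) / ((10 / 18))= -25431359608848384 / 5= -5086271921769676.80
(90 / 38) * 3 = 135 / 19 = 7.11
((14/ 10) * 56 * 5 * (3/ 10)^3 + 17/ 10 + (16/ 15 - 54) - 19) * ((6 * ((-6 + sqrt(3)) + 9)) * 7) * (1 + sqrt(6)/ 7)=-44737 * (sqrt(3) + 3) * (sqrt(6) + 7)/ 125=-16003.49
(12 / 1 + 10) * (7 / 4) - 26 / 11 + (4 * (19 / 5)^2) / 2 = 65.02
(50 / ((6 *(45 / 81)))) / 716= 15 / 716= 0.02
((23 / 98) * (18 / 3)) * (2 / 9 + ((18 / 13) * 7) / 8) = 15433 / 7644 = 2.02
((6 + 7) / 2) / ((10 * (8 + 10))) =13 / 360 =0.04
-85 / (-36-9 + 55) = -17 / 2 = -8.50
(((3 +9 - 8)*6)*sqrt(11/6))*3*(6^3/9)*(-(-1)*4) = 1152*sqrt(66) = 9358.89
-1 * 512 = -512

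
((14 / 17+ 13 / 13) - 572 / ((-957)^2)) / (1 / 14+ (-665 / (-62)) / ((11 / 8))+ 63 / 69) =25755007390 / 124120163241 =0.21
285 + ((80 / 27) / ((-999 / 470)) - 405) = -3274360 / 26973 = -121.39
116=116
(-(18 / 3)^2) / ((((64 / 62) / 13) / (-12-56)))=61659 / 2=30829.50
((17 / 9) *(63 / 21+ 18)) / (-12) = -119 / 36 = -3.31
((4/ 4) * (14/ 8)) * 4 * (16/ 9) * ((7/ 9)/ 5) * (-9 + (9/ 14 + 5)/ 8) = -6503/ 405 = -16.06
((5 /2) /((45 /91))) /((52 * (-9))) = -7 /648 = -0.01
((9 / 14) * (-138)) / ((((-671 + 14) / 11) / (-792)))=-601128 / 511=-1176.38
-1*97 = -97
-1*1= -1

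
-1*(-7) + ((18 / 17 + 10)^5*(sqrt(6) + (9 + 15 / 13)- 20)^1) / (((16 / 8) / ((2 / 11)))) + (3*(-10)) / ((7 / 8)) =-210463741856769 / 1421276857 + 234849287168*sqrt(6) / 15618427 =-111248.56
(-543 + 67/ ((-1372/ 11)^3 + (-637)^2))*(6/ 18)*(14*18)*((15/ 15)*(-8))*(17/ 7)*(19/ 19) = 1810060980517248/ 2042552309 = 886176.07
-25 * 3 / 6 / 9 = -25 / 18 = -1.39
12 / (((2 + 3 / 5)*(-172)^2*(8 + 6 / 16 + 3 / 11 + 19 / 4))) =110 / 9446541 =0.00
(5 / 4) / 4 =5 / 16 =0.31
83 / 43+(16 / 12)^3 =4993 / 1161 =4.30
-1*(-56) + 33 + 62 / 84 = 3769 / 42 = 89.74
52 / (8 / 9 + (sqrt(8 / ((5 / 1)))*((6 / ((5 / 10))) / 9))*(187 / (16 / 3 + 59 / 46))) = -4030065 / 198064886 + 34173009*sqrt(10) / 99032443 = 1.07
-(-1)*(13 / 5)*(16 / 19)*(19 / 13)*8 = 128 / 5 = 25.60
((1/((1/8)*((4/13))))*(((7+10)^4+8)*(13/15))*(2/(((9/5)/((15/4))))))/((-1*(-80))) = 1568489/16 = 98030.56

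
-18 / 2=-9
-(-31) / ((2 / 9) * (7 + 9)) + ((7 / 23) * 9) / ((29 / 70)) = 327213 / 21344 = 15.33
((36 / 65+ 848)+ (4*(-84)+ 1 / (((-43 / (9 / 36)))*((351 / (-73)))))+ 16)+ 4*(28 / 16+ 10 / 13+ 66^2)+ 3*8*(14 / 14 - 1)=5422200089 / 301860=17962.63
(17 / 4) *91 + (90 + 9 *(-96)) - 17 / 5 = -7813 / 20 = -390.65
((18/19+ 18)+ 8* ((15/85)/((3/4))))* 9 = 60552/323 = 187.47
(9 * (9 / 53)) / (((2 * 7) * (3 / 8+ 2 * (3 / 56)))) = 12 / 53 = 0.23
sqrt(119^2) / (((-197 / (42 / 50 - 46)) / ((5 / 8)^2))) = 134351 / 12608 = 10.66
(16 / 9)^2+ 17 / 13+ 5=9970 / 1053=9.47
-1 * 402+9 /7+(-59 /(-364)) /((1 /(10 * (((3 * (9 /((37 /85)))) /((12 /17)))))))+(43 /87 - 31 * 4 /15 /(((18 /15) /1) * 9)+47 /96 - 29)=-72653875325 /253090656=-287.07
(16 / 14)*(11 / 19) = 88 / 133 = 0.66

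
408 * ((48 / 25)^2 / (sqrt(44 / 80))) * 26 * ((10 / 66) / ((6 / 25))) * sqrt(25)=166444.50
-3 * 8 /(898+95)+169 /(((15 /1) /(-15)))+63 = -35094 /331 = -106.02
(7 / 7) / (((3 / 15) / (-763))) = -3815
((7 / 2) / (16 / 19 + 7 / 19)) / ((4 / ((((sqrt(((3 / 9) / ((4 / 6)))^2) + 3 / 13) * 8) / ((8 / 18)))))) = 9.51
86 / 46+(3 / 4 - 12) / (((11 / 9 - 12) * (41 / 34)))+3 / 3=683319 / 182942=3.74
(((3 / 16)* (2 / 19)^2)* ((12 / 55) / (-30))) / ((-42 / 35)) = 1 / 79420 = 0.00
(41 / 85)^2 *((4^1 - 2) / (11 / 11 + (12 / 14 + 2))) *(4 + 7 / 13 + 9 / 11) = 18027044 / 27895725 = 0.65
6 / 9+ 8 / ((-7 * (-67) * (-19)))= 17798 / 26733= 0.67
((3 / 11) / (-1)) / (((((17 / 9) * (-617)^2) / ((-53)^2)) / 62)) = -4702266 / 71188843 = -0.07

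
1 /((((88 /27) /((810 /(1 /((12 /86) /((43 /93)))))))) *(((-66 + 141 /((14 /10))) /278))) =12216015 /20339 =600.62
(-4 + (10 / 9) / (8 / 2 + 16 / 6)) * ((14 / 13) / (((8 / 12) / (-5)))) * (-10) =-4025 / 13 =-309.62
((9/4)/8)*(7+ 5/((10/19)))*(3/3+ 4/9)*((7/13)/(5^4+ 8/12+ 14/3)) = 693/121024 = 0.01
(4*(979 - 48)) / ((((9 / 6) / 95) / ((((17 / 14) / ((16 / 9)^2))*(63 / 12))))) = 121788765 / 256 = 475737.36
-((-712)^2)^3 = -130280663537680384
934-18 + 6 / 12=1833 / 2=916.50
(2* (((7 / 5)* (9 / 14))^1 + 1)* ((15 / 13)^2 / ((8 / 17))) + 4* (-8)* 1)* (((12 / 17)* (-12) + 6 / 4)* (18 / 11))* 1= 61278957 / 252824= 242.38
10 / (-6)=-5 / 3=-1.67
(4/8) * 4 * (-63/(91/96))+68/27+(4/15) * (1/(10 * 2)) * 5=-228743/1755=-130.34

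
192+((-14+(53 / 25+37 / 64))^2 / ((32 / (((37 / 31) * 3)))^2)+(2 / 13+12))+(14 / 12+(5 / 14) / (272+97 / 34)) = 29552723047212110717 / 142821223301120000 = 206.92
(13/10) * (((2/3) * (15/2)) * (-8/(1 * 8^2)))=-13/16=-0.81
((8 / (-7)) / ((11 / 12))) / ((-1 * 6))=16 / 77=0.21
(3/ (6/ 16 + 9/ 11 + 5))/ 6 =44/ 545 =0.08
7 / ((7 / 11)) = 11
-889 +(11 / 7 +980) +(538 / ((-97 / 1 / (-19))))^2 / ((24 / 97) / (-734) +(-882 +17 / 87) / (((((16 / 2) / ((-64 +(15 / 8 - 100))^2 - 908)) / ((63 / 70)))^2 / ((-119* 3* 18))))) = 39280279390095452792067788803432 / 424324005756101749080461042763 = 92.57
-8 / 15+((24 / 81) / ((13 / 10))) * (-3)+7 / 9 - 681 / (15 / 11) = -292406 / 585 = -499.84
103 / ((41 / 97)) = 9991 / 41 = 243.68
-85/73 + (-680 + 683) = 134/73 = 1.84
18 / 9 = 2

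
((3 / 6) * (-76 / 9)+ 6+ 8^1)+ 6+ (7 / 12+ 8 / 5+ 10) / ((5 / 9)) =33937 / 900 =37.71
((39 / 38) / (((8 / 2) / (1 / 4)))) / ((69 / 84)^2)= 1911 / 20102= 0.10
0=0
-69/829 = -0.08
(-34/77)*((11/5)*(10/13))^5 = -6.13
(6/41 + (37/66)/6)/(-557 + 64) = -229/470844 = -0.00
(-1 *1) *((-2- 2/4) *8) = 20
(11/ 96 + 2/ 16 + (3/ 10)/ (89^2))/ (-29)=-911059/ 110260320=-0.01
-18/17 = -1.06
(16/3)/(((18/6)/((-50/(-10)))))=80/9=8.89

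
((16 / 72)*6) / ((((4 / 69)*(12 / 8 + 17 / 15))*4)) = 345 / 158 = 2.18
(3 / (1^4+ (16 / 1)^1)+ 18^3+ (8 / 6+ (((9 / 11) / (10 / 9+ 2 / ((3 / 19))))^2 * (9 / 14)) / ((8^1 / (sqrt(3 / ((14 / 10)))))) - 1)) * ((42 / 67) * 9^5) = 10460353203 * sqrt(105) / 6980580992+ 245904364188 / 1139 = 215894979.52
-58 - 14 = -72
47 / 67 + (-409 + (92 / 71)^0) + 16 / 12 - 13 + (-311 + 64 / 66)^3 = -71752190253745 / 2407779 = -29800156.18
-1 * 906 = -906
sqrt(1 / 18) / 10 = sqrt(2) / 60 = 0.02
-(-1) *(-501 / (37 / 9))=-4509 / 37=-121.86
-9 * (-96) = 864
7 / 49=1 / 7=0.14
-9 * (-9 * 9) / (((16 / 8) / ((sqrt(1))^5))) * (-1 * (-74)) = 26973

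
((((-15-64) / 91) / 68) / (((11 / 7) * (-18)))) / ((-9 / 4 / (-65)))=395 / 30294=0.01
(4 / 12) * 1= 1 / 3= 0.33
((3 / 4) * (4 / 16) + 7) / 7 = 115 / 112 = 1.03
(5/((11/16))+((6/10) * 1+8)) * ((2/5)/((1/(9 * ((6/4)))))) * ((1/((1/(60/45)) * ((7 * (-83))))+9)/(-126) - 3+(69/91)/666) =-2574016929/9781135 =-263.16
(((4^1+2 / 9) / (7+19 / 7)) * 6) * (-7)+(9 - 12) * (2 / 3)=-1033 / 51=-20.25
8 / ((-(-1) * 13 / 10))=6.15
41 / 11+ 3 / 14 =607 / 154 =3.94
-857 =-857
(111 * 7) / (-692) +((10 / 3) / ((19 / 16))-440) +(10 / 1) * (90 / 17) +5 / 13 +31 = -3085774925 / 8717124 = -353.99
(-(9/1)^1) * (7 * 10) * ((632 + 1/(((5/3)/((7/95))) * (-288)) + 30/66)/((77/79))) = -75185672151/183920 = -408795.52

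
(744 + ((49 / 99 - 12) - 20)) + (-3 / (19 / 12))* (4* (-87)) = 1371.86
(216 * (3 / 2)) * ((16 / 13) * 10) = 51840 / 13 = 3987.69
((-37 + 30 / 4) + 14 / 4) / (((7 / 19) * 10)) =-247 / 35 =-7.06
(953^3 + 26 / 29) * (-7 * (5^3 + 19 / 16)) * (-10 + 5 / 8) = 26605554984236025 / 3712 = 7167444769460.14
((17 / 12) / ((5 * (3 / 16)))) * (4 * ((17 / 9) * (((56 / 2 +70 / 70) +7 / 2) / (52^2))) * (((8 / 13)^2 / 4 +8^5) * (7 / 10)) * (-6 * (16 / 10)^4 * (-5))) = 849767202816 / 1373125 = 618856.41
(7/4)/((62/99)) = 693/248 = 2.79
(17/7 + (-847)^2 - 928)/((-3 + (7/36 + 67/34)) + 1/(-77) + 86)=33763565088/4012705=8414.17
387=387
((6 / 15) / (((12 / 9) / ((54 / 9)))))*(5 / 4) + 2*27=225 / 4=56.25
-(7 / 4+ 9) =-43 / 4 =-10.75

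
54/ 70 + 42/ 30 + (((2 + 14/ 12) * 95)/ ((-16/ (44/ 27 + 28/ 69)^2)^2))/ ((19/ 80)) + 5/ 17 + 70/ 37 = 876961802462352347/ 9822145092285645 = 89.28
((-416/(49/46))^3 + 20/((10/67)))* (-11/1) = 77080619247390/117649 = 655174453.22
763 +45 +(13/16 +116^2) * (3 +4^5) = 221135271/16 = 13820954.44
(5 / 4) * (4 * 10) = 50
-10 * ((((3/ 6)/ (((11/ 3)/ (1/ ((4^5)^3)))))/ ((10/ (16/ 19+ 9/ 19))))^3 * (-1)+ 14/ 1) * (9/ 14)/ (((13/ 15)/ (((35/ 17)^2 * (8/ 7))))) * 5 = -854398079708732603326639742069086332834375/ 339679744493725755629437620206725758976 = -2515.30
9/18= 0.50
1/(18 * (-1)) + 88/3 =527/18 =29.28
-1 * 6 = -6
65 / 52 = 5 / 4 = 1.25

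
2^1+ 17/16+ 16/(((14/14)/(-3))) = -719/16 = -44.94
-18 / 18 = -1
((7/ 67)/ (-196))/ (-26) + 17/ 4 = 207299/ 48776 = 4.25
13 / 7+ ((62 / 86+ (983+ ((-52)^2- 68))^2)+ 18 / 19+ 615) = 74906201106 / 5719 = 13097779.53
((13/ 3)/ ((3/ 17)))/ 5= 221/ 45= 4.91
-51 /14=-3.64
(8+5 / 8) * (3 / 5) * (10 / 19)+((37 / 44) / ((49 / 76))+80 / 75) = 3130439 / 614460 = 5.09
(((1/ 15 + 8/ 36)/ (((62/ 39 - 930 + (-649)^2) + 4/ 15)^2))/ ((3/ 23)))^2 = 63834549025/ 405981572865425697226812069175209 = 0.00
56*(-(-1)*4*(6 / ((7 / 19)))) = 3648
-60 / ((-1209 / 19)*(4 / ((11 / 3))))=1045 / 1209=0.86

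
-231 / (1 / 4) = -924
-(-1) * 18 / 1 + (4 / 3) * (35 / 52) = 737 / 39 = 18.90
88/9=9.78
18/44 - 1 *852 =-851.59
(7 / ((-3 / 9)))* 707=-14847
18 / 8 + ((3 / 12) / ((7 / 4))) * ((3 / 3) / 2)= 65 / 28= 2.32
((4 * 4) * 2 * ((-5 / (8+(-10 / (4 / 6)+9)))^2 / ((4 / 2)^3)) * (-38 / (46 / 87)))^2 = 3228271.50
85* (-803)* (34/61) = -2320670/61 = -38043.77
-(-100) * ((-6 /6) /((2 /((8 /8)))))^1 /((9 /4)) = -200 /9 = -22.22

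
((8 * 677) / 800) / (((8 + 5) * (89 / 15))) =2031 / 23140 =0.09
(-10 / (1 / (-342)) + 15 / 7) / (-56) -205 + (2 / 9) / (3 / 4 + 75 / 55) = -87277159 / 328104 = -266.00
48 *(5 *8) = 1920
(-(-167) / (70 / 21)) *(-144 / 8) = -4509 / 5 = -901.80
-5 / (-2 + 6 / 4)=10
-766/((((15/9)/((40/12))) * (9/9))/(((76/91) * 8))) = -931456/91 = -10235.78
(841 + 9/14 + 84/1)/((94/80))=787.78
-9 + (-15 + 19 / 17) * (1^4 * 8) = -120.06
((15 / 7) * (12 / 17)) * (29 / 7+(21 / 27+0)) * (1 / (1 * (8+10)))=3100 / 7497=0.41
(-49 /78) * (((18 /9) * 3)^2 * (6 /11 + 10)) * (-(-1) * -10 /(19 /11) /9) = 113680 /741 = 153.41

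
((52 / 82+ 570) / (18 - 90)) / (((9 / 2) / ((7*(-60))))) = 739.71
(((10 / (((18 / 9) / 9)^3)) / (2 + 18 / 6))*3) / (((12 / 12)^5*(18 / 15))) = 3645 / 8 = 455.62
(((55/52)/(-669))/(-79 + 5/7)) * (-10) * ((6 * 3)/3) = -1925/1588652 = -0.00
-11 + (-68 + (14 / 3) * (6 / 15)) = -1157 / 15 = -77.13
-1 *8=-8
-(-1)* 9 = 9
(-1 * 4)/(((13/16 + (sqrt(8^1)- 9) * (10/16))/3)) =3840 * sqrt(2)/5129 + 14784/5129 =3.94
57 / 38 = 3 / 2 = 1.50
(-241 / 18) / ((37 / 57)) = -4579 / 222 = -20.63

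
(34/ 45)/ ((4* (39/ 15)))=17/ 234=0.07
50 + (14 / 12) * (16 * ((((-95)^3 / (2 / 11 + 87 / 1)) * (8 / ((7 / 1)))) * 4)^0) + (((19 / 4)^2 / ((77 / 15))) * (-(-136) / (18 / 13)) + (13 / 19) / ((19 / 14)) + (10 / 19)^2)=167170001 / 333564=501.16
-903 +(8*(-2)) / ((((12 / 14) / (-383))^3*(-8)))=-19270484765 / 108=-178430414.49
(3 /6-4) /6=-7 /12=-0.58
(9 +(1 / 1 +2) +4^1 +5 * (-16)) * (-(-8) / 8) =-64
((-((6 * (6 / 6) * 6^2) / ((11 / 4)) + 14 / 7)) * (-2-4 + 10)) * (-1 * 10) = 35440 / 11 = 3221.82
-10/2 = -5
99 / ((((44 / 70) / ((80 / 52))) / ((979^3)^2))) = 2773362919307904381150 / 13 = 213335609177531106242.31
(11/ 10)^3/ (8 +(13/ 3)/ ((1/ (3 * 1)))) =1331/ 21000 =0.06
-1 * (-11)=11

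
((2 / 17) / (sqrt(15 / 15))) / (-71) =-2 / 1207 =-0.00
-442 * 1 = -442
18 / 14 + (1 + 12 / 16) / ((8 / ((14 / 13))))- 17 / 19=17333 / 27664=0.63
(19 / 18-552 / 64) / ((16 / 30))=-2725 / 192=-14.19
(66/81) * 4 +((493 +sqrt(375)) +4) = 5 * sqrt(15) +13507/27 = 519.62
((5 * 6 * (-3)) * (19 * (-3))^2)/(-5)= 58482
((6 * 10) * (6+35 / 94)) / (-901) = -17970 / 42347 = -0.42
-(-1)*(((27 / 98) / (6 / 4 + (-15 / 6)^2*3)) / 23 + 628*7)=14862878 / 3381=4396.00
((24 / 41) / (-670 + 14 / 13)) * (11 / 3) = -143 / 44567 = -0.00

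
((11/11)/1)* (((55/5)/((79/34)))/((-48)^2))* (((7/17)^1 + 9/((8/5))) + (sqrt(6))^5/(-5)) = 9031/728064 - 187* sqrt(6)/12640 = -0.02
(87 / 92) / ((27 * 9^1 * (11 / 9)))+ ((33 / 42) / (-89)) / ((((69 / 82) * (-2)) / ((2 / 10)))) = 120101 / 28371420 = 0.00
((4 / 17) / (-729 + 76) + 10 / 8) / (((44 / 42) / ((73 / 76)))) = 85064637 / 74243488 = 1.15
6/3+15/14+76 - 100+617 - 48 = 7673/14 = 548.07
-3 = -3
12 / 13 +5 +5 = 142 / 13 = 10.92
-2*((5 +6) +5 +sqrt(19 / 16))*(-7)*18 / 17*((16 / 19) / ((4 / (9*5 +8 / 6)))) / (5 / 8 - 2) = -5978112 / 3553 - 93408*sqrt(19) / 3553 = -1797.15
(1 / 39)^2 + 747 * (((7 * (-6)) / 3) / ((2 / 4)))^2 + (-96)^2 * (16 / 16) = 594864.00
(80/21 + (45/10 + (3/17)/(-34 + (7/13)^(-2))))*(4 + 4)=11834036/178143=66.43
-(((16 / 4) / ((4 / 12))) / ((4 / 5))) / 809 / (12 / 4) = -5 / 809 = -0.01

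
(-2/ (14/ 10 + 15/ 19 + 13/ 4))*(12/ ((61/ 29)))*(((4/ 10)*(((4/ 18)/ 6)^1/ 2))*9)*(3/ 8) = -2204/ 42029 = -0.05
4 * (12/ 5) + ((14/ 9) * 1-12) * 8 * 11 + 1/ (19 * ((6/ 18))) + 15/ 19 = -776822/ 855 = -908.56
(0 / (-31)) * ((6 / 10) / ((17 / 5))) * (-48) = 0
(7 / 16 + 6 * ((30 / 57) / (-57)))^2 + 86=2874017985 / 33362176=86.15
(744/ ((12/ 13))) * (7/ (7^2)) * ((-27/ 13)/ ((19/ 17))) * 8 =-227664/ 133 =-1711.76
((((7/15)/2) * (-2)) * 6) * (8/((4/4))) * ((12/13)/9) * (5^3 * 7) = -78400/39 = -2010.26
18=18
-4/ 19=-0.21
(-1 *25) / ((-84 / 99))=825 / 28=29.46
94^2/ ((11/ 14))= 123704/ 11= 11245.82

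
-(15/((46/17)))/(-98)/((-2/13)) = -3315/9016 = -0.37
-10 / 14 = -5 / 7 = -0.71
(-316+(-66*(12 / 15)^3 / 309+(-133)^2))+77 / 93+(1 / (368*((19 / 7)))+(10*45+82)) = 17905.72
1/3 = 0.33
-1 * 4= -4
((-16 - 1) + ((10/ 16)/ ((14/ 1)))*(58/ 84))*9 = -239469/ 1568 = -152.72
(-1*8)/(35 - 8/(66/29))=-264/1039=-0.25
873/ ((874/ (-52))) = -22698/ 437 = -51.94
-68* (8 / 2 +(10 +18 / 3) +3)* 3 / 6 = -782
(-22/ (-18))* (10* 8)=880/ 9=97.78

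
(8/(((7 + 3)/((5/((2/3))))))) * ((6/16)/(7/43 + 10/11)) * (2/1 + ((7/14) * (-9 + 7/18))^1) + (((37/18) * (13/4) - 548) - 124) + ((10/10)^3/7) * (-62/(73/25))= -8371615201/12435696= -673.19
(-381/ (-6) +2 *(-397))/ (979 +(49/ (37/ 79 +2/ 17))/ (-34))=-1149807/ 1537075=-0.75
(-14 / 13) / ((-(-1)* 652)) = -7 / 4238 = -0.00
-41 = -41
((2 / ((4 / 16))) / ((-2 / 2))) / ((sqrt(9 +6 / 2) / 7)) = -28 *sqrt(3) / 3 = -16.17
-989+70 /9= -8831 /9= -981.22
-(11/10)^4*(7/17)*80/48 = -102487/102000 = -1.00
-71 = -71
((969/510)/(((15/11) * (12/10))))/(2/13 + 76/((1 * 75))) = 13585/13656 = 0.99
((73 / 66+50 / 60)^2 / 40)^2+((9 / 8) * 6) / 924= 53617603 / 3320578800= 0.02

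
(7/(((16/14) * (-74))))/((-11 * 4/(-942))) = -23079/13024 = -1.77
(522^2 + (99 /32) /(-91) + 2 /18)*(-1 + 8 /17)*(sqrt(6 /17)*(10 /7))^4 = -80339205296250 /1073446283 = -74842.32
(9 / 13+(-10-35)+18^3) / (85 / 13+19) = 18810 / 83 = 226.63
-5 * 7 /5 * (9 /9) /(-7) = 1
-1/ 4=-0.25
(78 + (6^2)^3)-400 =46334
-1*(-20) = 20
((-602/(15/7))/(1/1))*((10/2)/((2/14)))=-29498/3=-9832.67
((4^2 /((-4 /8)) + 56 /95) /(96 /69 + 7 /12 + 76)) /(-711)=0.00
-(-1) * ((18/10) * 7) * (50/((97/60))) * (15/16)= 70875/194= 365.34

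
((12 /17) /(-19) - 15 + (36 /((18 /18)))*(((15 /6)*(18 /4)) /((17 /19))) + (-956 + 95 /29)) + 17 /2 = -9490911 /18734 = -506.61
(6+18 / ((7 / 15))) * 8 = 2496 / 7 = 356.57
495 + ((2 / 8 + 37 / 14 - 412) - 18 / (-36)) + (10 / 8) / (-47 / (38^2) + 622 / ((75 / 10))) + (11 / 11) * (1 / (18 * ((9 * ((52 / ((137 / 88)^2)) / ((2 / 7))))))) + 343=176051200286593055 / 409985824824576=429.41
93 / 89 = 1.04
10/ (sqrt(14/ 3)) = 5 * sqrt(42)/ 7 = 4.63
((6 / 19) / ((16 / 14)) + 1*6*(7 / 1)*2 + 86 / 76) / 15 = 6491 / 1140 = 5.69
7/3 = 2.33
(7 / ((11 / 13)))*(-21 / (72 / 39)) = -8281 / 88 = -94.10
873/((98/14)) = 873/7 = 124.71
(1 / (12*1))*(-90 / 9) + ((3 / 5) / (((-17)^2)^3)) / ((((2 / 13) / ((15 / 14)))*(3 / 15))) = -1689628075 / 2027555796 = -0.83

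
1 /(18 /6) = 0.33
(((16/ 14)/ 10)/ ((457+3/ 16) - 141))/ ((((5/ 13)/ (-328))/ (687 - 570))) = -31928832/ 885325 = -36.06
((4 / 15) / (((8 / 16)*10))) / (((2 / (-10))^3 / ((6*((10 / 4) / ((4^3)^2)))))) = -25 / 1024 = -0.02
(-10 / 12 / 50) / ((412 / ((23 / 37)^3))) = -12167 / 1252142160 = -0.00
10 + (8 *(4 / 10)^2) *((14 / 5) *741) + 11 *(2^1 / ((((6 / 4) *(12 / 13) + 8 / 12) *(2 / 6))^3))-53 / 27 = 18887733589 / 6912000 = 2732.60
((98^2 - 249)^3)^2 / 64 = 670290016633029292515625 / 64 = 10473281509891082695556.64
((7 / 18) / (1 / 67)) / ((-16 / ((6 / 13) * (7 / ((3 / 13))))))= -3283 / 144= -22.80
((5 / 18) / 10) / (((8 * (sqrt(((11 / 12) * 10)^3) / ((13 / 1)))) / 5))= 13 * sqrt(330) / 29040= 0.01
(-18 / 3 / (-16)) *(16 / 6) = 1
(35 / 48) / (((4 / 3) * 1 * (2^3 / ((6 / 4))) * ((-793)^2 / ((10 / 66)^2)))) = 875 / 233750719488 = 0.00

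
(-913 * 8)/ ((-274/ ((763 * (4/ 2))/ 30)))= 2786476/ 2055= 1355.95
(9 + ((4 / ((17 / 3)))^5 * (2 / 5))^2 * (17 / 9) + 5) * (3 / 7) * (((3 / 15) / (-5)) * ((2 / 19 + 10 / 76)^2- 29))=520764976141871019 / 74917890976979750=6.95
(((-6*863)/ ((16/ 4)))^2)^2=44929149932241/ 16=2808071870765.06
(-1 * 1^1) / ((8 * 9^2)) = -1 / 648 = -0.00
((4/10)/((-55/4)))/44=-2/3025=-0.00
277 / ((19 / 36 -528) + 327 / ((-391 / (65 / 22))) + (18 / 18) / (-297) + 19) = -128668716 / 237338749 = -0.54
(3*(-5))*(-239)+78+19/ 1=3682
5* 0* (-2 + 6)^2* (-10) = 0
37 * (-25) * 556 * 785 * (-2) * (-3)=-2422353000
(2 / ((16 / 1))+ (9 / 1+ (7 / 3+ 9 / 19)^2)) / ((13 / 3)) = 441977 / 112632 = 3.92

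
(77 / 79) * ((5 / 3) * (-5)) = -1925 / 237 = -8.12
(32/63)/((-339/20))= -640/21357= -0.03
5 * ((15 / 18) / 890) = 5 / 1068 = 0.00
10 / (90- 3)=10 / 87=0.11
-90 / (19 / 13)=-1170 / 19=-61.58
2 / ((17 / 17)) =2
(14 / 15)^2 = 196 / 225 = 0.87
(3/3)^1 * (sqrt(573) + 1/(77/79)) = 79/77 + sqrt(573) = 24.96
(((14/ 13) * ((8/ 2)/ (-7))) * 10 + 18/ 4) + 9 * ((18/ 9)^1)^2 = 34.35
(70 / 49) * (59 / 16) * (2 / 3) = 295 / 84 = 3.51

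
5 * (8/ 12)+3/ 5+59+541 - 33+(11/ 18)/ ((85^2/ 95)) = 2970037/ 5202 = 570.94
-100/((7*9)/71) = -7100/63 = -112.70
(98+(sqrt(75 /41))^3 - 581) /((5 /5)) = -483+375 *sqrt(123) /1681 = -480.53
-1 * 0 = 0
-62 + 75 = 13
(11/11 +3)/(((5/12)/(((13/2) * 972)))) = 303264/5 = 60652.80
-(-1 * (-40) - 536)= 496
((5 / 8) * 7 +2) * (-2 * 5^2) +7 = -1247 / 4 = -311.75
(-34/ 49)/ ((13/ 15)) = -510/ 637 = -0.80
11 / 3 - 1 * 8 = -13 / 3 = -4.33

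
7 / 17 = 0.41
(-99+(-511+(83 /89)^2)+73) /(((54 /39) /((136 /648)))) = -469259024 /5774409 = -81.27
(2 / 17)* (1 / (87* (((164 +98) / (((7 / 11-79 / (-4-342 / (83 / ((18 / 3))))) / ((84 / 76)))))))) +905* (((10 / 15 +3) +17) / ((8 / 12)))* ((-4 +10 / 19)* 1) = -65855288158296755 / 675756212208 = -97454.21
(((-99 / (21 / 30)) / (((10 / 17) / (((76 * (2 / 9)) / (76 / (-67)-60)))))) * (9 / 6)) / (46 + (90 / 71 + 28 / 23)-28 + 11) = 1166211849 / 368542720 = 3.16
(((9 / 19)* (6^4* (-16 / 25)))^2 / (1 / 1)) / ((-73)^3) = -34828517376 / 87771960625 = -0.40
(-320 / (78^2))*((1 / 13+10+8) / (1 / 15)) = -14.26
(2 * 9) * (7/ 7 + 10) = 198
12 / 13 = 0.92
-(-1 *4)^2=-16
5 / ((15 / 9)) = 3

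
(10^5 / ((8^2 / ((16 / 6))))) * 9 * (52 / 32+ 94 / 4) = 1884375 / 2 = 942187.50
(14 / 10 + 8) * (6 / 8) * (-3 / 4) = -423 / 80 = -5.29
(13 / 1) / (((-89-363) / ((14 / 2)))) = -91 / 452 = -0.20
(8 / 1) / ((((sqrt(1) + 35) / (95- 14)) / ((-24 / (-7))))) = 432 / 7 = 61.71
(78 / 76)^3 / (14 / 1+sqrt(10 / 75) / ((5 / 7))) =22244625 / 287693896-296595* sqrt(30) / 575387792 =0.07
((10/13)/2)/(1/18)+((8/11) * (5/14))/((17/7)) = 17090/2431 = 7.03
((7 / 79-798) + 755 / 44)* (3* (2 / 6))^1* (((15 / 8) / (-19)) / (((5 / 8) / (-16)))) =-1972.43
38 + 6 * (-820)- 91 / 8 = -39147 / 8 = -4893.38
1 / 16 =0.06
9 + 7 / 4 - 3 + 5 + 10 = 91 / 4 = 22.75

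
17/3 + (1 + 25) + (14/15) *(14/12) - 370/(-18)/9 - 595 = -226784/405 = -559.96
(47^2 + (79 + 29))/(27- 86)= -2317/59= -39.27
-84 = -84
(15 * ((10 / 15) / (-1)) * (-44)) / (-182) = -220 / 91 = -2.42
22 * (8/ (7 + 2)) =176/ 9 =19.56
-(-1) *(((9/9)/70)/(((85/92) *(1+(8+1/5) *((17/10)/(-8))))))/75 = -736/2650725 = -0.00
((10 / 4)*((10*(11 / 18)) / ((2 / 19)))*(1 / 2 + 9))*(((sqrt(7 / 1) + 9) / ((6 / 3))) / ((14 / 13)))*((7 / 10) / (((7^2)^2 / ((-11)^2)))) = 263.00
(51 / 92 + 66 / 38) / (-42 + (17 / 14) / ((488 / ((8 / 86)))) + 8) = -73535805 / 1091223523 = -0.07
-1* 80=-80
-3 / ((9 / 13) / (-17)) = 221 / 3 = 73.67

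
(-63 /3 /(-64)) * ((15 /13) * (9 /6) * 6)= 2835 /832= 3.41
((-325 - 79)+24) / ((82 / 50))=-9500 / 41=-231.71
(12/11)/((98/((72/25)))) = 0.03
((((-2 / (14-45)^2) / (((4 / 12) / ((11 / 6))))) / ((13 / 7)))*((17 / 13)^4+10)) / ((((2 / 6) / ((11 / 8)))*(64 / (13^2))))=-937961871 / 1080994304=-0.87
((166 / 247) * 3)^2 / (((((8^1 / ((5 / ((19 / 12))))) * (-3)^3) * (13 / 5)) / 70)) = -24111500 / 15069223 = -1.60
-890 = -890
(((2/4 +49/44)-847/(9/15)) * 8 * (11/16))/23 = -186127/552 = -337.19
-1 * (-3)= 3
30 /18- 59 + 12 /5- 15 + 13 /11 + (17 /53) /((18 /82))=-67.29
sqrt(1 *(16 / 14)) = 2 *sqrt(14) / 7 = 1.07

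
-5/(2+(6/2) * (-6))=5/16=0.31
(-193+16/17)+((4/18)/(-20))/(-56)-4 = -196.06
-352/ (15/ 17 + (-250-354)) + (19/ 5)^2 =3850933/ 256325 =15.02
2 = 2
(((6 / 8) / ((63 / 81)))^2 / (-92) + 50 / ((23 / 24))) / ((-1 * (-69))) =1254157 / 1658944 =0.76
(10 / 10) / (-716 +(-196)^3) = -1 / 7530252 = -0.00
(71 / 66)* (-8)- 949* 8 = -250820 / 33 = -7600.61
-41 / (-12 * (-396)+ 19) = -41 / 4771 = -0.01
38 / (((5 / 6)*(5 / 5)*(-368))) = -57 / 460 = -0.12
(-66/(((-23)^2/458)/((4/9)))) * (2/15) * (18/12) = -40304/7935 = -5.08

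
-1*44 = -44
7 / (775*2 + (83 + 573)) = 7 / 2206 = 0.00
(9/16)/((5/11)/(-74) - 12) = -0.05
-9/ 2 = -4.50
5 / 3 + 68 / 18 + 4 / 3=61 / 9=6.78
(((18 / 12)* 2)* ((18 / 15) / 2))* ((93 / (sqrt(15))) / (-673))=-279* sqrt(15) / 16825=-0.06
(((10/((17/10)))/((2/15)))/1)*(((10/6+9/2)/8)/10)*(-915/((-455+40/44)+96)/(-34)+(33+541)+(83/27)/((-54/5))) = 8634207761425/4425986448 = 1950.80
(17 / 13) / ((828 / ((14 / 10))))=119 / 53820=0.00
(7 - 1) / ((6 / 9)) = 9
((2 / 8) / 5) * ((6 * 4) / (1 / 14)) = 84 / 5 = 16.80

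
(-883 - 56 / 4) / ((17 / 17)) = -897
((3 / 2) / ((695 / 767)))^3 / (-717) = -4060958967 / 641862941000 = -0.01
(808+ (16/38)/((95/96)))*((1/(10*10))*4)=1459208/45125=32.34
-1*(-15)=15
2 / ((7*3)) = 2 / 21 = 0.10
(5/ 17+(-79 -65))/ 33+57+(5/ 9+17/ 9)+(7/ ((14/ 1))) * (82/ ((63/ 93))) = 115.61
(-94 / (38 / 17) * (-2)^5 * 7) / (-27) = -178976 / 513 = -348.88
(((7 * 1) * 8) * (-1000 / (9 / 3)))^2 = 348444444.44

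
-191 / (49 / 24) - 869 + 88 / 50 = -1176969 / 1225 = -960.79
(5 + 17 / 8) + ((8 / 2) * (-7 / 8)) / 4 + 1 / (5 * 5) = 629 / 100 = 6.29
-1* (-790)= 790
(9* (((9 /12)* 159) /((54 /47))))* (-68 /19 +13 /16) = -6284793 /2432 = -2584.21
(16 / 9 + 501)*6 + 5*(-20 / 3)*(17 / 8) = 17675 / 6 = 2945.83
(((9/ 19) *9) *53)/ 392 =4293/ 7448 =0.58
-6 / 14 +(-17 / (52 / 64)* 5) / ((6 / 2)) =-9637 / 273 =-35.30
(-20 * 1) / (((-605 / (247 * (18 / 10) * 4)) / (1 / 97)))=35568 / 58685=0.61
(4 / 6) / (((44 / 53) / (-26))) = -689 / 33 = -20.88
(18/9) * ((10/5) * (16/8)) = 8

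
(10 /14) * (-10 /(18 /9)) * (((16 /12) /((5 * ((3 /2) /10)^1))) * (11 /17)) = -4400 /1071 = -4.11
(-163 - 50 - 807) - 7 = -1027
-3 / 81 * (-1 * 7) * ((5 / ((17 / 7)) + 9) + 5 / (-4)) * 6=4669 / 306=15.26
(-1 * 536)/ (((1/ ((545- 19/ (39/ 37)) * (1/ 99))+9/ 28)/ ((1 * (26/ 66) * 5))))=-716031680/ 345411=-2072.98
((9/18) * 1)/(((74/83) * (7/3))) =249/1036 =0.24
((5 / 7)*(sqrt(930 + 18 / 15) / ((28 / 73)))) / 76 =73*sqrt(1455) / 3724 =0.75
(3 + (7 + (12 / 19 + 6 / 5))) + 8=1884 / 95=19.83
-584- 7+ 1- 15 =-605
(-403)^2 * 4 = 649636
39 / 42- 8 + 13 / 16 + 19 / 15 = -8387 / 1680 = -4.99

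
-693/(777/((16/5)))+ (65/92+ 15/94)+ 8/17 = -20634679/13598980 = -1.52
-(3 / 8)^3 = -27 / 512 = -0.05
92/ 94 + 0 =46/ 47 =0.98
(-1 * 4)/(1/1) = -4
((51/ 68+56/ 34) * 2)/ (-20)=-0.24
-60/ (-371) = 60/ 371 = 0.16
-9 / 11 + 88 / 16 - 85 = -1767 / 22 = -80.32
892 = 892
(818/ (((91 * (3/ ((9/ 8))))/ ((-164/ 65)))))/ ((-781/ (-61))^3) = -11418733167/ 2817784985015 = -0.00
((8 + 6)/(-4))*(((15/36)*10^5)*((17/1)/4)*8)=-14875000/3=-4958333.33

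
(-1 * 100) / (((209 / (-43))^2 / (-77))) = 1294300 / 3971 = 325.94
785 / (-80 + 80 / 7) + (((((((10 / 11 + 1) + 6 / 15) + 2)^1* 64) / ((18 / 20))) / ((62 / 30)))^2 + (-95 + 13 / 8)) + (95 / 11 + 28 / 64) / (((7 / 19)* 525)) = 99729901545177 / 4558215200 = 21879.16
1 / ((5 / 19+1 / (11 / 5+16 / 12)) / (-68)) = -34238 / 275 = -124.50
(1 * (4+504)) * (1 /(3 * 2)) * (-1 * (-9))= 762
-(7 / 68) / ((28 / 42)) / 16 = -21 / 2176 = -0.01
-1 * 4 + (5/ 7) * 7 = 1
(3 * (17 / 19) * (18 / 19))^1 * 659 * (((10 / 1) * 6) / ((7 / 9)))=326679480 / 2527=129275.62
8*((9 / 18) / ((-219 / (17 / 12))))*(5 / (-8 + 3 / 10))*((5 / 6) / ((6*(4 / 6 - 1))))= -2125 / 303534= -0.01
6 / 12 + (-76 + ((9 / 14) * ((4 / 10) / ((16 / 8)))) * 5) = -74.86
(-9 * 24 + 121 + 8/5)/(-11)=467/55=8.49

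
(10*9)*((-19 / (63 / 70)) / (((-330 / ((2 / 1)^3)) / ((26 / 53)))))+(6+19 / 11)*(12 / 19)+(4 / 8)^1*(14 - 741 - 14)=-22798051 / 66462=-343.02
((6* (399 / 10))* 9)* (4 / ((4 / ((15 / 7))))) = 4617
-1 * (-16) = 16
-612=-612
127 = 127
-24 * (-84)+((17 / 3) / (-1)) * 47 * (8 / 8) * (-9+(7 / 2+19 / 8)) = 68359 / 24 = 2848.29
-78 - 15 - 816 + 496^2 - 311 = 244796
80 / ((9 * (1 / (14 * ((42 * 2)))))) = 31360 / 3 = 10453.33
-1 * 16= -16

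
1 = 1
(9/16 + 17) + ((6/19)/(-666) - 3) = 491381/33744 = 14.56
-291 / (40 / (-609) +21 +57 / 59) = -10455921 / 786904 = -13.29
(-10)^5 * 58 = -5800000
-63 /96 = -21 /32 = -0.66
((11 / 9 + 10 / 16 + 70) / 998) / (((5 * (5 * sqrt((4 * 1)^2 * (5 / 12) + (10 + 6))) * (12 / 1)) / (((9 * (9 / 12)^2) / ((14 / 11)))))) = 24387 * sqrt(51) / 868659200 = 0.00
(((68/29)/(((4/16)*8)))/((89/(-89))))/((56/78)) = -663/406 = -1.63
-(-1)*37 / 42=37 / 42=0.88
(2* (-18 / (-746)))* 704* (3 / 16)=2376 / 373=6.37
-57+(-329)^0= -56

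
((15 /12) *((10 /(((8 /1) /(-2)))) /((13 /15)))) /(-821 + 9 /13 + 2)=125 /28368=0.00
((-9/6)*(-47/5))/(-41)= -141/410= -0.34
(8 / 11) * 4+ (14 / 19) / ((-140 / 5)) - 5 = -885 / 418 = -2.12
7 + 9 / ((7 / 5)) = 13.43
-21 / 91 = -3 / 13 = -0.23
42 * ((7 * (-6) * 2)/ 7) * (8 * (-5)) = 20160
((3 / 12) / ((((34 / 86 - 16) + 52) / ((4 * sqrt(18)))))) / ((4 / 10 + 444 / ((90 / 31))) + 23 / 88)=792 * sqrt(2) / 1475795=0.00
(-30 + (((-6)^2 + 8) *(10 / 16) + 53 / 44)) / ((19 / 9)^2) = -243 / 836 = -0.29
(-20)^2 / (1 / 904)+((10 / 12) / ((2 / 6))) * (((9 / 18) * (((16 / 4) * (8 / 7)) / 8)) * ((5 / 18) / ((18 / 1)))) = 820108825 / 2268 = 361600.01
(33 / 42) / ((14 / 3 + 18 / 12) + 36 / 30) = 0.11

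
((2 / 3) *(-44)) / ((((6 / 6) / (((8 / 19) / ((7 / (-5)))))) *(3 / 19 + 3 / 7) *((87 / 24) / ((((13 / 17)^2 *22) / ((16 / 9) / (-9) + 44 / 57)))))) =13242240 / 142477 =92.94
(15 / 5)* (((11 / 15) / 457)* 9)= 99 / 2285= 0.04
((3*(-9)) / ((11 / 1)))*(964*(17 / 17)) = -26028 / 11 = -2366.18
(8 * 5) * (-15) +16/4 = -596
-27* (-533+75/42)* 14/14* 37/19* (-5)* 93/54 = -127953585/532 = -240514.26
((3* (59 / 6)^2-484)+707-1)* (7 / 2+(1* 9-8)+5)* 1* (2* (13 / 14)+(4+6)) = 9690665 / 168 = 57682.53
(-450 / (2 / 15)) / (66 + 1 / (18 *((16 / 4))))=-243000 / 4753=-51.13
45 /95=9 /19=0.47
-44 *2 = -88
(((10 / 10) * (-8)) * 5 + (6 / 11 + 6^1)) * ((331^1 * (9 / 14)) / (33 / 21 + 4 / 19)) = -3471528 / 869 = -3994.85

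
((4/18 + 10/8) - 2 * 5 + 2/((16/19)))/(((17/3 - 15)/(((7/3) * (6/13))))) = 443/624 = 0.71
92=92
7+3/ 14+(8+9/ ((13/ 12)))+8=5737/ 182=31.52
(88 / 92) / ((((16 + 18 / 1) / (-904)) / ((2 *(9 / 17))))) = -178992 / 6647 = -26.93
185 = 185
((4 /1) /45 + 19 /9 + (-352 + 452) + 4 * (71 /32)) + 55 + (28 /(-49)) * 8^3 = -35419 /280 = -126.50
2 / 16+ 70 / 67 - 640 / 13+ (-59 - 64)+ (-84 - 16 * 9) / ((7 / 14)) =-4369361 / 6968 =-627.06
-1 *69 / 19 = -69 / 19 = -3.63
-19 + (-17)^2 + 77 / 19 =5207 / 19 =274.05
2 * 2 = 4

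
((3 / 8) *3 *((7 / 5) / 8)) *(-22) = -693 / 160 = -4.33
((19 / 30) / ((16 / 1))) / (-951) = -19 / 456480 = -0.00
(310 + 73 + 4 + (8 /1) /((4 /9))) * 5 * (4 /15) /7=540 /7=77.14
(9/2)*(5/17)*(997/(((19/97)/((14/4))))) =30463335/1292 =23578.43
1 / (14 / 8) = 4 / 7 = 0.57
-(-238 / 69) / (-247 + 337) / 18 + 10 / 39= 187847 / 726570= 0.26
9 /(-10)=-9 /10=-0.90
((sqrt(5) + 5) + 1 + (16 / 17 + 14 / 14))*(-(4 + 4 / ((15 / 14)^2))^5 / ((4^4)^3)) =-13225450646101 / 1189728000000000 - 13225450646101*sqrt(5) / 9447840000000000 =-0.01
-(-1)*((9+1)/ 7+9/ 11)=173/ 77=2.25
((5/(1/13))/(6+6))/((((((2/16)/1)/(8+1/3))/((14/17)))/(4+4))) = 364000/153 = 2379.08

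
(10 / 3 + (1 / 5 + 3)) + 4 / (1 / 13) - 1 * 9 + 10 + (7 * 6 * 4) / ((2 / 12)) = 1067.53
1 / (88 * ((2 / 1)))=1 / 176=0.01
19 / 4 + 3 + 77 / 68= 151 / 17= 8.88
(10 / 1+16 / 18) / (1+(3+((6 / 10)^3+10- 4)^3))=191406250 / 4292189397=0.04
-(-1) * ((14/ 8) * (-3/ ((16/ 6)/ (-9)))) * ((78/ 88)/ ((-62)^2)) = 22113/ 5412352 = 0.00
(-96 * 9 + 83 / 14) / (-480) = 12013 / 6720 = 1.79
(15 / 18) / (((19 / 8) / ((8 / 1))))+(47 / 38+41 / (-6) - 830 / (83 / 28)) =-5373 / 19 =-282.79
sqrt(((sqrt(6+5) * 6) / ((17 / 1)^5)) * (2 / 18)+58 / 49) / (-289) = -sqrt(4998 * sqrt(11)+12599811018) / 29816997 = -0.00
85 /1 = 85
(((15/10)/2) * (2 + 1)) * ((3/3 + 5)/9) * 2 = 3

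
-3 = -3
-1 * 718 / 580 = -359 / 290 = -1.24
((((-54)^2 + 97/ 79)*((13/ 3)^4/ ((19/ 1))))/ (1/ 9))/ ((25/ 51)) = 111897342557/ 112575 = 993980.39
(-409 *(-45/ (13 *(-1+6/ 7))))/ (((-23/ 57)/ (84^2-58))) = 51390477810/ 299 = 171874507.73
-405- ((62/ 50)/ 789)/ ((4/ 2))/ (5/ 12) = -13314437/ 32875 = -405.00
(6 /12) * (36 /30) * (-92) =-276 /5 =-55.20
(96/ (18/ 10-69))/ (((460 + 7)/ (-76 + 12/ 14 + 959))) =-2.70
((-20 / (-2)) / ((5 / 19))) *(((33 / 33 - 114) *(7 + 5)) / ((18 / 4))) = -34352 / 3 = -11450.67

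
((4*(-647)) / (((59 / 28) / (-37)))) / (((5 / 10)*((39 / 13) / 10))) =53623360 / 177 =302956.84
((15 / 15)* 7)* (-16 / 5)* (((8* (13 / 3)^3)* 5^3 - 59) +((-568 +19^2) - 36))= -245150752 / 135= -1815931.50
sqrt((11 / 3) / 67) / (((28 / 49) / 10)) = 35 * sqrt(2211) / 402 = 4.09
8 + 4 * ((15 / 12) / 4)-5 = 17 / 4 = 4.25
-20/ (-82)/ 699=10/ 28659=0.00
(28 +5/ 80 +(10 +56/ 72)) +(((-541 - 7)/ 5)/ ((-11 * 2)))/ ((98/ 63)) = 2330857/ 55440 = 42.04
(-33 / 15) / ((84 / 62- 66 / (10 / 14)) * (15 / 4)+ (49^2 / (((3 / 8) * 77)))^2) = -371349 / 1109448200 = -0.00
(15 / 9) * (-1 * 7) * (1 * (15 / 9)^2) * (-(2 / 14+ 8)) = 2375 / 9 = 263.89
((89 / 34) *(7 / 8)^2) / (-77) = -623 / 23936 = -0.03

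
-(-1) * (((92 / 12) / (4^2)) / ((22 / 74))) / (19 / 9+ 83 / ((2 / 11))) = 2553 / 726440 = 0.00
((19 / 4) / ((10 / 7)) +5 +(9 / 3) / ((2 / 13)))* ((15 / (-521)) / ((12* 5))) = -1113 / 83360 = -0.01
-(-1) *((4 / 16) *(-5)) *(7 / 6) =-35 / 24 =-1.46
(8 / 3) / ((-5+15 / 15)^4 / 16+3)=0.14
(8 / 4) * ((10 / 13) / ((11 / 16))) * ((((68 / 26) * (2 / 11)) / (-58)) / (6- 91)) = 128 / 593021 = 0.00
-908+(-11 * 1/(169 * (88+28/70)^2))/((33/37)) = -89936990509/99049548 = -908.00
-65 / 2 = -32.50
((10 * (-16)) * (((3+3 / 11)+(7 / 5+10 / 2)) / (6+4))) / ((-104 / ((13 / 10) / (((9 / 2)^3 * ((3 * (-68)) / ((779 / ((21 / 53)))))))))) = -6275624 / 30672675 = -0.20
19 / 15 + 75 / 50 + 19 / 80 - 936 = -933.00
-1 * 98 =-98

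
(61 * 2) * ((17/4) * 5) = 5185/2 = 2592.50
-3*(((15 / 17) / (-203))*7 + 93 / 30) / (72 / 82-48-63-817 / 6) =5584077 / 149346955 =0.04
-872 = -872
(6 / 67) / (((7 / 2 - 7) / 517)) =-6204 / 469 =-13.23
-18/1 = -18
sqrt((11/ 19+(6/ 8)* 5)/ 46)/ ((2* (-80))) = -0.00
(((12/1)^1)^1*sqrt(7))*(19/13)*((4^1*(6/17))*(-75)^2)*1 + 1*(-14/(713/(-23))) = 14/31 + 30780000*sqrt(7)/221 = 368490.16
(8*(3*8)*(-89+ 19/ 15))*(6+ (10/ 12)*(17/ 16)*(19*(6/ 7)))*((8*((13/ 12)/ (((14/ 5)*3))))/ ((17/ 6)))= -44715424/ 357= -125253.29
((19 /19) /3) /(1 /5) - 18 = -49 /3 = -16.33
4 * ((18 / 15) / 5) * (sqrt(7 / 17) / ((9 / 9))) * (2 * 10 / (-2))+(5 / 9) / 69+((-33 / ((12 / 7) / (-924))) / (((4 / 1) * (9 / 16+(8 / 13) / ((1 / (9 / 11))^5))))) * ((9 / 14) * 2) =13214888911927 / 1821685491-48 * sqrt(119) / 85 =7248.05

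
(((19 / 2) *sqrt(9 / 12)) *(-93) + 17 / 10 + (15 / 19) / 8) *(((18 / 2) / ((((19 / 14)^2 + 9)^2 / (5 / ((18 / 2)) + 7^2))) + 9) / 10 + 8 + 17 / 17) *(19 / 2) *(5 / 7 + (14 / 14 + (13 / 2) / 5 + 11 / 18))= -270248.40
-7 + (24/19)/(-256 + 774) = -7.00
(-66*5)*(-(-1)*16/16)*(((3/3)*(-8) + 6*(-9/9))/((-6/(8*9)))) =-55440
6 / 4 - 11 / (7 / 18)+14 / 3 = -929 / 42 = -22.12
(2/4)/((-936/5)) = -5/1872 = -0.00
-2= -2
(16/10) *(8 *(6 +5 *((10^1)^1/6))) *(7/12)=4816/45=107.02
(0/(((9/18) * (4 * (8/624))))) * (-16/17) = 0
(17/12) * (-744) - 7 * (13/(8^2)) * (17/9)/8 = -4858379/4608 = -1054.34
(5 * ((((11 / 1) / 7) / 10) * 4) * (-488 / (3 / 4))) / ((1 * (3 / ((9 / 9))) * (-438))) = 1.56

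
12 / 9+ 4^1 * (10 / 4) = 34 / 3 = 11.33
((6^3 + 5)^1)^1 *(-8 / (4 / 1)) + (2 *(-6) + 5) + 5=-444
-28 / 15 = -1.87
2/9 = 0.22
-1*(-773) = 773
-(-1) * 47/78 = 47/78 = 0.60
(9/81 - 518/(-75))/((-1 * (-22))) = 1579/4950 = 0.32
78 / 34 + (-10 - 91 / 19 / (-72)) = -7.64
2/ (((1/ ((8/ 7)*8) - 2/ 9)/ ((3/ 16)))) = -216/ 65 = -3.32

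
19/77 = 0.25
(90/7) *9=810/7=115.71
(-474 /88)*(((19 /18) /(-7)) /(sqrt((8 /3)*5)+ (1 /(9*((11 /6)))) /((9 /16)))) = -13509 /2056418+ 1337391*sqrt(30) /32902688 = 0.22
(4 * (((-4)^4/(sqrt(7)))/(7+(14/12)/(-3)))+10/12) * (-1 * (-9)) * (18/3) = 45+995328 * sqrt(7)/833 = 3206.33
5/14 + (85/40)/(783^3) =9600973859/26882726472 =0.36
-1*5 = -5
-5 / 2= -2.50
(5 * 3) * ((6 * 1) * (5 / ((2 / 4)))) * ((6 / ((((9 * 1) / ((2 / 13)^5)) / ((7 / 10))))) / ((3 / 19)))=85120 / 371293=0.23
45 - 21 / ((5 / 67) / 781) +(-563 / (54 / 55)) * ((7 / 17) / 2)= -219846.46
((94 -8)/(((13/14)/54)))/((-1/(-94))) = 6111504/13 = 470115.69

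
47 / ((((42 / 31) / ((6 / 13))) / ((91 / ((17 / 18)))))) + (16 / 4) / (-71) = 1861978 / 1207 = 1542.65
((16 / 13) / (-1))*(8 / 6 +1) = -112 / 39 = -2.87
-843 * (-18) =15174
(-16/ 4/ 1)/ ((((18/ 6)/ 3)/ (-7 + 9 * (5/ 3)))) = -32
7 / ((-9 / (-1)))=7 / 9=0.78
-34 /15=-2.27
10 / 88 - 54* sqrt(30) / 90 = 5 / 44 - 3* sqrt(30) / 5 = -3.17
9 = 9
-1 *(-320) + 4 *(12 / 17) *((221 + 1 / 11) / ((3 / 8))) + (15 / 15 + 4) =372071 / 187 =1989.68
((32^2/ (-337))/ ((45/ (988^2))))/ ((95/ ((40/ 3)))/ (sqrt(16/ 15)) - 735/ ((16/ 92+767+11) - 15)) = -20805474324248526848* sqrt(15)/ 8269416283258425 - 6749441175414898688/ 4961649769955055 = -11104.57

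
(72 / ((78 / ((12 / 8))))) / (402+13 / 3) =54 / 15847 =0.00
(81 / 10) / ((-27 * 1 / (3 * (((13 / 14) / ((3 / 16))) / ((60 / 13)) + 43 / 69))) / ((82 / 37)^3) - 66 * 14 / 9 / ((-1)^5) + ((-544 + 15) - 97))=-823255004268 / 53239269046175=-0.02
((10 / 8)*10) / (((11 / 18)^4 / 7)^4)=3644703927036534981427200 / 45949729863572161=79319376.59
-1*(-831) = 831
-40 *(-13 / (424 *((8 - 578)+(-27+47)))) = -13 / 5830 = -0.00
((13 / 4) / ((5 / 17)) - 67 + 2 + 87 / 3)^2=249001 / 400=622.50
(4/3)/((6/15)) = 10/3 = 3.33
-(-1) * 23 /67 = 0.34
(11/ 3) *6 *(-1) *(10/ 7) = -220/ 7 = -31.43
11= 11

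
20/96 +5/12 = 5/8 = 0.62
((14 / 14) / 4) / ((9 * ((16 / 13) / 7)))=91 / 576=0.16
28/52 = 7/13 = 0.54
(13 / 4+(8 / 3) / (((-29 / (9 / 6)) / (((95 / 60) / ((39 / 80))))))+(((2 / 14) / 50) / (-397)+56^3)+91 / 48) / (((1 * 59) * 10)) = 662381350489231 / 2225278692000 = 297.66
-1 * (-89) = 89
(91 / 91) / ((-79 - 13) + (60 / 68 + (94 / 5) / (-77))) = -0.01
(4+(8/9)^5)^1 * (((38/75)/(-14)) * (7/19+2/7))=-7799956/72335025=-0.11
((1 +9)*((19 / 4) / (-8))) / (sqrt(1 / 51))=-95*sqrt(51) / 16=-42.40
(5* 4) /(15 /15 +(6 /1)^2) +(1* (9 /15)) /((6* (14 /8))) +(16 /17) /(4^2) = 14453 /22015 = 0.66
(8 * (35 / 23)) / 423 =280 / 9729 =0.03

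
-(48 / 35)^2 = -2304 / 1225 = -1.88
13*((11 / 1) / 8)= 143 / 8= 17.88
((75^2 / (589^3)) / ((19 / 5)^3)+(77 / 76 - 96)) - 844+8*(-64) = -1450.99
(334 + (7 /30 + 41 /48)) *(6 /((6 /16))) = 5361.40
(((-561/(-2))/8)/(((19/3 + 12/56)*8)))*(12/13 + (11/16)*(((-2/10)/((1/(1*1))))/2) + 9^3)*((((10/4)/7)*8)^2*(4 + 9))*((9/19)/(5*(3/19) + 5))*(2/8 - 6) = -6868521441/281600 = -24391.06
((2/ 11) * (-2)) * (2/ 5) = -8/ 55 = -0.15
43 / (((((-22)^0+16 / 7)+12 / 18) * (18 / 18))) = 903 / 83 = 10.88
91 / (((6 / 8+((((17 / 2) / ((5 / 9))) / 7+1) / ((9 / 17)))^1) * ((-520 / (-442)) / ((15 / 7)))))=208845 / 8527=24.49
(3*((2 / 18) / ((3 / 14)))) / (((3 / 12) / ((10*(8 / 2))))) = 2240 / 9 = 248.89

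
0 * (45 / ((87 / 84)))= 0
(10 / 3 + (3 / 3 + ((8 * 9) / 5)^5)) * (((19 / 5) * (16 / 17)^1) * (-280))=-98820804901504 / 159375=-620052109.19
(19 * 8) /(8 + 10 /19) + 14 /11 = 17018 /891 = 19.10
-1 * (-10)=10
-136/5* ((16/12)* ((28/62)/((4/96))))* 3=-182784/155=-1179.25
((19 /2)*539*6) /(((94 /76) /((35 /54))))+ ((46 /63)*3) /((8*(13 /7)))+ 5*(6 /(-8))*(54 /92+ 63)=16049034433 /1011816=15861.61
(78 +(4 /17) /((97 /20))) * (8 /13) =1029616 /21437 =48.03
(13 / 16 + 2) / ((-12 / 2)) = -15 / 32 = -0.47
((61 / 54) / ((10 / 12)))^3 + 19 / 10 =4.39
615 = 615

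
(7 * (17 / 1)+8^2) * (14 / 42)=61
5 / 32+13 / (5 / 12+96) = 829 / 2848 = 0.29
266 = 266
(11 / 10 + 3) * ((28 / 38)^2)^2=787528 / 651605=1.21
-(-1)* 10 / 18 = 5 / 9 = 0.56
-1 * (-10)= 10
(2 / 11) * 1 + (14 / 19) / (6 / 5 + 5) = 1948 / 6479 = 0.30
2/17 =0.12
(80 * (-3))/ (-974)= 120/ 487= 0.25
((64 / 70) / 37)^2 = 1024 / 1677025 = 0.00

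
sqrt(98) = 9.90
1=1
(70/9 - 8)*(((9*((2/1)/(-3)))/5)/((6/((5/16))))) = 1/72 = 0.01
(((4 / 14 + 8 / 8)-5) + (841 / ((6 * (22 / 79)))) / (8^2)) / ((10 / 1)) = 49085 / 118272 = 0.42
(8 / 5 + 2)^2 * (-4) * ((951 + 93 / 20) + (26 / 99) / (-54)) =-204355156 / 4125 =-49540.64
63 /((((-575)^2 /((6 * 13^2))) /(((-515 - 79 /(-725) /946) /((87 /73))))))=-274527837494001 /3288007765625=-83.49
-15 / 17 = -0.88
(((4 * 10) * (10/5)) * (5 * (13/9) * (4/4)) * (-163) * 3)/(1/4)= -3390400/3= -1130133.33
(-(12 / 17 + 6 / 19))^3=-35937000 / 33698267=-1.07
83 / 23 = 3.61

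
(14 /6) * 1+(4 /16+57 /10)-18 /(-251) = 125827 /15060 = 8.36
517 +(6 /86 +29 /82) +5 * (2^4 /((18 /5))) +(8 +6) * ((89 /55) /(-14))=939056999 /1745370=538.03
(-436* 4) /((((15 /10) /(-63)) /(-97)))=-7105056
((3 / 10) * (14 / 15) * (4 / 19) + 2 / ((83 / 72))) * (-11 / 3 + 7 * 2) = 2192444 / 118275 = 18.54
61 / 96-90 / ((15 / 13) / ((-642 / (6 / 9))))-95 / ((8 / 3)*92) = 41463065 / 552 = 75114.25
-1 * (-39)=39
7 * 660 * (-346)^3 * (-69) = 13204421002080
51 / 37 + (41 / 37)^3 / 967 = 67583894 / 48981451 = 1.38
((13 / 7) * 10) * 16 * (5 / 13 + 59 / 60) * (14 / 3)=17072 / 9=1896.89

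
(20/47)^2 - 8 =-17272/2209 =-7.82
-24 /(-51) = 8 /17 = 0.47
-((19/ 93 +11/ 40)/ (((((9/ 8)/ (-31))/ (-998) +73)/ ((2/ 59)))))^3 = -45074990138557748032/ 4088327778952289522061887179125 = -0.00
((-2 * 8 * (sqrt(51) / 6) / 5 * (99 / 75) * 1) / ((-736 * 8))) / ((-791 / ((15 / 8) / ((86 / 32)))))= -33 * sqrt(51) / 312919600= -0.00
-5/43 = -0.12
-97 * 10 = -970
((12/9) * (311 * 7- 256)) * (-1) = -7684/3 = -2561.33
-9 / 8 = -1.12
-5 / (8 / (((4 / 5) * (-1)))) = 1 / 2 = 0.50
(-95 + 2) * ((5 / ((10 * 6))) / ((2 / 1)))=-31 / 8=-3.88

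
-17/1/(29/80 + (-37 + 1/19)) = 25840/55609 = 0.46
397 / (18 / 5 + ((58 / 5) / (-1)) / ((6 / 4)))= -5955 / 62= -96.05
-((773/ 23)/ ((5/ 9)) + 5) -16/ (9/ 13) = -91708/ 1035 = -88.61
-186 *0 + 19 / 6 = 19 / 6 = 3.17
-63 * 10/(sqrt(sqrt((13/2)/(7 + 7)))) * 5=-3150 * 13^(3/4) * sqrt(2) * 7^(1/4)/13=-3816.05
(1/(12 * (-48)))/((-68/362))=181/19584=0.01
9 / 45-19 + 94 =376 / 5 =75.20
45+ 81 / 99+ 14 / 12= 3101 / 66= 46.98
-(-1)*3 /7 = 3 /7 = 0.43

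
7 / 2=3.50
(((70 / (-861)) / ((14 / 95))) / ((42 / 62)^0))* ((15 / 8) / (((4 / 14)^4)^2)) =-1955914625 / 83968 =-23293.57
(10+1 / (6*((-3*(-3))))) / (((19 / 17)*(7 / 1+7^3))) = 9197 / 359100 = 0.03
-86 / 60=-43 / 30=-1.43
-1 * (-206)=206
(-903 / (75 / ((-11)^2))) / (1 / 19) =-691999 / 25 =-27679.96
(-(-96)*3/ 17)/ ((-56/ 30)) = -1080/ 119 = -9.08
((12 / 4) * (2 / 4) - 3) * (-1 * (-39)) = -117 / 2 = -58.50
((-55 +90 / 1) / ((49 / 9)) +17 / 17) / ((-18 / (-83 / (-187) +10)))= -806 / 187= -4.31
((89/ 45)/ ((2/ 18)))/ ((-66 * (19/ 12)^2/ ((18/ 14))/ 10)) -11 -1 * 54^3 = -4377371023/ 27797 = -157476.38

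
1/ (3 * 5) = 0.07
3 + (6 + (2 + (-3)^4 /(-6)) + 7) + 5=19 /2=9.50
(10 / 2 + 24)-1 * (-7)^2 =-20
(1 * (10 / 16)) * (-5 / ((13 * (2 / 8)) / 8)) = -7.69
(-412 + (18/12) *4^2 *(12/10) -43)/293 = -2131/1465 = -1.45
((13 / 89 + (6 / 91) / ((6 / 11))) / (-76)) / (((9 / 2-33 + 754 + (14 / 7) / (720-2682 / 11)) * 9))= -314571 / 584777191271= -0.00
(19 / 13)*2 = 38 / 13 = 2.92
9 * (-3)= -27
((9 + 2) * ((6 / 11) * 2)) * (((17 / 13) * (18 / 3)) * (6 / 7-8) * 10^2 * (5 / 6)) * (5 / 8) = -3187500 / 91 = -35027.47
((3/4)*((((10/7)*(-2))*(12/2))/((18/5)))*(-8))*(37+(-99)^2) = 1967600/7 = 281085.71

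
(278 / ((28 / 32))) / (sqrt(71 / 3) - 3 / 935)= 4678740 / 108622409 + 486069100 * sqrt(213) / 108622409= 65.35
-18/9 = -2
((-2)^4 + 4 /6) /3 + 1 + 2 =77 /9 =8.56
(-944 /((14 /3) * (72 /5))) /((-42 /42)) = 295 /21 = 14.05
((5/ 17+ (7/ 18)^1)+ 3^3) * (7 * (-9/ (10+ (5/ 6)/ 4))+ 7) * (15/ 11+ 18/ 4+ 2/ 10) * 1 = 163854553/ 1178100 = 139.08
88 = 88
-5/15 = -1/3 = -0.33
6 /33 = 2 /11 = 0.18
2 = 2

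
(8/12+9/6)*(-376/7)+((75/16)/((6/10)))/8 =-310207/2688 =-115.40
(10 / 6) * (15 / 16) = 25 / 16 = 1.56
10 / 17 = 0.59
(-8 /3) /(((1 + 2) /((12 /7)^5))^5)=-10468720619376572066955264 /1341068619663964900807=-7806.25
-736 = -736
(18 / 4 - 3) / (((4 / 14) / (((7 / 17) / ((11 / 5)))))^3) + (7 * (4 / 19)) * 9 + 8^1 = 43107657317 / 1987917712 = 21.68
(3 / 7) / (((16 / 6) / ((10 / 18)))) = 5 / 56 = 0.09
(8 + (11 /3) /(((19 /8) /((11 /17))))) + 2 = 10658 /969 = 11.00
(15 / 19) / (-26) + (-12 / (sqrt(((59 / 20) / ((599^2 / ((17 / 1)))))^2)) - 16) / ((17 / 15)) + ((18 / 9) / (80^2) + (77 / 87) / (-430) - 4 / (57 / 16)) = -3820131680100650503 / 50417870006400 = -75769.40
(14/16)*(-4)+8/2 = 1/2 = 0.50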